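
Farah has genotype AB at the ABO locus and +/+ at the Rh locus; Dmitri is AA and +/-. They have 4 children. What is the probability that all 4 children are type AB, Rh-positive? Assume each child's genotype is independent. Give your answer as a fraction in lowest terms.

ABO cross AB × AA → 1/2 A, 1/2 AB.
Rh cross +/+ × +/- → 1 Rh+; so P(type AB, Rh-positive) = 1/2 × 1 = 1/2 per child.
All 4 independent: (1/2)^4 = 1/16.

1/16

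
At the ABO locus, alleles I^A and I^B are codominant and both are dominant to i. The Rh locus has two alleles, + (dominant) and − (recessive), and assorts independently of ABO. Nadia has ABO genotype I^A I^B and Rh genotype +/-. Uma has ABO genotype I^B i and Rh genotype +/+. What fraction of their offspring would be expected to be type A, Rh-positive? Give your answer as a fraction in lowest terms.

ABO cross I^A I^B × I^B i → offspring phenotypes: 1/4 A, 1/2 B, 1/4 AB.
Rh cross +/- × +/+ → 1 Rh+.
Independent loci: P(type A, Rh-positive) = 1/4 × 1 = 1/4.

1/4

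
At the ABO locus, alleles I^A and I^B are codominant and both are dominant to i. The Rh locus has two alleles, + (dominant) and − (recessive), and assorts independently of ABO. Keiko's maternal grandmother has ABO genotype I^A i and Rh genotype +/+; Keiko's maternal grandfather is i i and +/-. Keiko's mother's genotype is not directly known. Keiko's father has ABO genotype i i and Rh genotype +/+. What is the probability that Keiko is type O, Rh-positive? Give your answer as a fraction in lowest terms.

Keiko's mother's ABO genotype from I^A i × i i: 1/2 I^A i, 1/2 i i.
Crossing each possibility with the father i i and summing P(type O): 1/2·1/2 + 1/2·1 = 3/4.
Similarly for Rh via the mother's Rh distribution: P(Rh+) = 1.
Independent loci: 3/4 × 1 = 3/4.

3/4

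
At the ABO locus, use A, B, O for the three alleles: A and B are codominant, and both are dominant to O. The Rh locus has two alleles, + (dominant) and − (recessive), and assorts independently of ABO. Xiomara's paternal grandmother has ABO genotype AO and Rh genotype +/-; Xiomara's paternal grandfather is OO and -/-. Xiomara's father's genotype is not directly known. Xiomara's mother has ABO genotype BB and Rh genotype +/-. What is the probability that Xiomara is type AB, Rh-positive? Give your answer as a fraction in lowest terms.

Xiomara's father's ABO genotype from AO × OO: 1/2 AO, 1/2 OO.
Crossing each possibility with the mother BB and summing P(type AB): 1/2·1/2 + 1/2·0 = 1/4.
Similarly for Rh via the father's Rh distribution: P(Rh+) = 5/8.
Independent loci: 1/4 × 5/8 = 5/32.

5/32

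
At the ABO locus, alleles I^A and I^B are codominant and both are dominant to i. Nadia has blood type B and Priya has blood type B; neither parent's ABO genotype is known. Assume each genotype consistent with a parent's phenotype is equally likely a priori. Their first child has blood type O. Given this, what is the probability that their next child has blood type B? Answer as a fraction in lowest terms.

Possible genotypes: Nadia ∈ {I^B I^B, I^B i}; Priya ∈ {I^B I^B, I^B i}.
Weight each parental genotype pair by prior × P(type-O child):
  I^B i × I^B i: posterior weight 1; P(next child type B) = 3/4.
Weighted sum = 3/4.

3/4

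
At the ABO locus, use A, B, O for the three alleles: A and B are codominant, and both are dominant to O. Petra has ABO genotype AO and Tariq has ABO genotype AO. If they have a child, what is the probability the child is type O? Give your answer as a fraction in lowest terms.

1/4

ABO cross AO × AO → offspring phenotypes: 1/4 O, 3/4 A.
So P(type O) = 1/4.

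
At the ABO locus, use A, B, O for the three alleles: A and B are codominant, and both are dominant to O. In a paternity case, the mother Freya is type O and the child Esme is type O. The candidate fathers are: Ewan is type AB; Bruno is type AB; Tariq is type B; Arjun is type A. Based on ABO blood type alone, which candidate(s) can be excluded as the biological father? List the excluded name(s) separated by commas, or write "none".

A candidate is excluded only if no genotype consistent with his phenotype could produce a type O child with a type O mother.
Ewan (type AB): no genotype consistent with that phenotype can produce a type-O child with a type-O mother.
Bruno (type AB): no genotype consistent with that phenotype can produce a type-O child with a type-O mother.

Ewan, Bruno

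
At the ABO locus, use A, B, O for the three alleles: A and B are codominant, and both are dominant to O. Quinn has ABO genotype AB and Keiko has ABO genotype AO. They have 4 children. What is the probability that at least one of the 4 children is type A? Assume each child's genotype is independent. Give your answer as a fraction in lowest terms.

15/16

ABO cross AB × AO → 1/2 A, 1/4 B, 1/4 AB.
So P(type A) = 1/2 per child.
P(none) = (1/2)^4 = 1/16; P(at least one) = 1 − 1/16 = 15/16.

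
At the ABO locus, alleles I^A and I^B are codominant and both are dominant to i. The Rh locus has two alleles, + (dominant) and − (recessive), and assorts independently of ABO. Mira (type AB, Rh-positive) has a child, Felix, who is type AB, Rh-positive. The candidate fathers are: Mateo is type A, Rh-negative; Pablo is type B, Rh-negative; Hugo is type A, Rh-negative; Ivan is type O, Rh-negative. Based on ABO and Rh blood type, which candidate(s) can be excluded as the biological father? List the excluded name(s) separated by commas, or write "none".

Ivan

A candidate is excluded only if no genotype consistent with his phenotype could produce a type AB, Rh-positive child with a type AB, Rh-positive mother.
Ivan (type O, Rh-): no genotype consistent with that phenotype can produce a type-AB Rh+ child with a type-AB mother.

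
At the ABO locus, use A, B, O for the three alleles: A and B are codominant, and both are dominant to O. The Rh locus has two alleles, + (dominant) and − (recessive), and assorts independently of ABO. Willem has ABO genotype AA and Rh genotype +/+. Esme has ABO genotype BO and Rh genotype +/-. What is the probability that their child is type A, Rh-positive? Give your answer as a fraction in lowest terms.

ABO cross AA × BO → offspring phenotypes: 1/2 A, 1/2 AB.
Rh cross +/+ × +/- → 1 Rh+.
Independent loci: P(type A, Rh-positive) = 1/2 × 1 = 1/2.

1/2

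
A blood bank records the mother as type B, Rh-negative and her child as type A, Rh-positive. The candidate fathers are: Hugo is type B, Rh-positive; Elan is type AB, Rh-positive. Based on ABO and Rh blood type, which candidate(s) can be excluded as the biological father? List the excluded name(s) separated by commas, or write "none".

A candidate is excluded only if no genotype consistent with his phenotype could produce a type A, Rh-positive child with a type B, Rh-negative mother.
Hugo (type B, Rh+): no genotype consistent with that phenotype can produce a type-A Rh+ child with a type-B mother.

Hugo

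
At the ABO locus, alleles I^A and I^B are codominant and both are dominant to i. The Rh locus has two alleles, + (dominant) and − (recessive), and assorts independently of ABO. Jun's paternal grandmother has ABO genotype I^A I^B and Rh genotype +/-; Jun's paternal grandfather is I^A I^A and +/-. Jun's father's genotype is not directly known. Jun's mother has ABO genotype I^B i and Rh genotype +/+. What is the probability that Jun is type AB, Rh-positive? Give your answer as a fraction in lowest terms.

Jun's father's ABO genotype from I^A I^B × I^A I^A: 1/2 I^A I^A, 1/2 I^A I^B.
Crossing each possibility with the mother I^B i and summing P(type AB): 1/2·1/2 + 1/2·1/4 = 3/8.
Similarly for Rh via the father's Rh distribution: P(Rh+) = 1.
Independent loci: 3/8 × 1 = 3/8.

3/8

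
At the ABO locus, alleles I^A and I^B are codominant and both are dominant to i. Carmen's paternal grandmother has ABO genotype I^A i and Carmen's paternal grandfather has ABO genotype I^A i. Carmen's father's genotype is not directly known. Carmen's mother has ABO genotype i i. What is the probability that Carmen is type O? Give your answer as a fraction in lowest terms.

Carmen's father's ABO genotype from I^A i × I^A i: 1/4 I^A I^A, 1/2 I^A i, 1/4 i i.
Crossing each possibility with the mother i i and summing P(type O): 1/4·0 + 1/2·1/2 + 1/4·1 = 1/2.

1/2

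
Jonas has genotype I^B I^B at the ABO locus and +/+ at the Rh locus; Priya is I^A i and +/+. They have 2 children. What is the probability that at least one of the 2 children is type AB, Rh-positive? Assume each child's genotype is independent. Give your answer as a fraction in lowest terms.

ABO cross I^B I^B × I^A i → 1/2 B, 1/2 AB.
Rh cross +/+ × +/+ → 1 Rh+; so P(type AB, Rh-positive) = 1/2 × 1 = 1/2 per child.
P(none) = (1/2)^2 = 1/4; P(at least one) = 1 − 1/4 = 3/4.

3/4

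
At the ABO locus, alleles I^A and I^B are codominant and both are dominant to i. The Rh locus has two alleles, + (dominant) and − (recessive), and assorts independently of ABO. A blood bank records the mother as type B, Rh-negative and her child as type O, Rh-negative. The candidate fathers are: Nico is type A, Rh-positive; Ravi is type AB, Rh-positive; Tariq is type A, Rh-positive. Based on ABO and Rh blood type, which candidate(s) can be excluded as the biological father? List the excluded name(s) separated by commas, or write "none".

A candidate is excluded only if no genotype consistent with his phenotype could produce a type O, Rh-negative child with a type B, Rh-negative mother.
Ravi (type AB, Rh+): no genotype consistent with that phenotype can produce a type-O Rh- child with a type-B mother.

Ravi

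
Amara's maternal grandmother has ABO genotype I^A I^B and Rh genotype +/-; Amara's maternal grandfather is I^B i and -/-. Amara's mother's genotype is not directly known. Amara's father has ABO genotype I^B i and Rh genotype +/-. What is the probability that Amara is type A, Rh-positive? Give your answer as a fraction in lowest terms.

Amara's mother's ABO genotype from I^A I^B × I^B i: 1/4 I^A I^B, 1/4 I^A i, 1/4 I^B I^B, 1/4 I^B i.
Crossing each possibility with the father I^B i and summing P(type A): 1/4·1/4 + 1/4·1/4 + 1/4·0 + 1/4·0 = 1/8.
Similarly for Rh via the mother's Rh distribution: P(Rh+) = 5/8.
Independent loci: 1/8 × 5/8 = 5/64.

5/64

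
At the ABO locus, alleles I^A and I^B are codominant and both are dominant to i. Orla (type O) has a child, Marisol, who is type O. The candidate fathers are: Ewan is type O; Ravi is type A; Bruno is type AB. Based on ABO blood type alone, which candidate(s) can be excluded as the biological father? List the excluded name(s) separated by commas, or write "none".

Bruno

A candidate is excluded only if no genotype consistent with his phenotype could produce a type O child with a type O mother.
Bruno (type AB): no genotype consistent with that phenotype can produce a type-O child with a type-O mother.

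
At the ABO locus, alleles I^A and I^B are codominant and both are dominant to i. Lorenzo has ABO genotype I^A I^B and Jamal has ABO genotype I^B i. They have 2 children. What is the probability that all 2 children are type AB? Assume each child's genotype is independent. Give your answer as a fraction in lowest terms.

1/16

ABO cross I^A I^B × I^B i → 1/4 A, 1/2 B, 1/4 AB.
So P(type AB) = 1/4 per child.
All 2 independent: (1/4)^2 = 1/16.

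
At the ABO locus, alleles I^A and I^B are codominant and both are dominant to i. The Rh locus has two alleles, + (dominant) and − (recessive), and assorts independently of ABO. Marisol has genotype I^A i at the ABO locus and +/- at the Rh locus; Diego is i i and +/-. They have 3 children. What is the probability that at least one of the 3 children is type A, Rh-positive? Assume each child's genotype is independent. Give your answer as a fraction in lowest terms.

ABO cross I^A i × i i → 1/2 O, 1/2 A.
Rh cross +/- × +/- → 3/4 Rh+, 1/4 Rh-; so P(type A, Rh-positive) = 1/2 × 3/4 = 3/8 per child.
P(none) = (5/8)^3 = 125/512; P(at least one) = 1 − 125/512 = 387/512.

387/512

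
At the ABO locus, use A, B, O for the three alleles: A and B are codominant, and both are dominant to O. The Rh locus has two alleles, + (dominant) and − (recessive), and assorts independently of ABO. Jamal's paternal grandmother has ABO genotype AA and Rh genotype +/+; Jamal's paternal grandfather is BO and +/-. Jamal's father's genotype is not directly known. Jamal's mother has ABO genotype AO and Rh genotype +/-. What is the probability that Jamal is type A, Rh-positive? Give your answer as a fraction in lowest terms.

35/64

Jamal's father's ABO genotype from AA × BO: 1/2 AB, 1/2 AO.
Crossing each possibility with the mother AO and summing P(type A): 1/2·1/2 + 1/2·3/4 = 5/8.
Similarly for Rh via the father's Rh distribution: P(Rh+) = 7/8.
Independent loci: 5/8 × 7/8 = 35/64.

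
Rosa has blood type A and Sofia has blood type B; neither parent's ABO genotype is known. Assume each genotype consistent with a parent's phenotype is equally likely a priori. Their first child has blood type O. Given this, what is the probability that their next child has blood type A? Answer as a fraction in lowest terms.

1/4

Possible genotypes: Rosa ∈ {I^A I^A, I^A i}; Sofia ∈ {I^B I^B, I^B i}.
Weight each parental genotype pair by prior × P(type-O child):
  I^A i × I^B i: posterior weight 1; P(next child type A) = 1/4.
Weighted sum = 1/4.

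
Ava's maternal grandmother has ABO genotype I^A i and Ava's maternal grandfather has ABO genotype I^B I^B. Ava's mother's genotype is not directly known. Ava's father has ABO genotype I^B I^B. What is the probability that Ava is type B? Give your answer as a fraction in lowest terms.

3/4

Ava's mother's ABO genotype from I^A i × I^B I^B: 1/2 I^A I^B, 1/2 I^B i.
Crossing each possibility with the father I^B I^B and summing P(type B): 1/2·1/2 + 1/2·1 = 3/4.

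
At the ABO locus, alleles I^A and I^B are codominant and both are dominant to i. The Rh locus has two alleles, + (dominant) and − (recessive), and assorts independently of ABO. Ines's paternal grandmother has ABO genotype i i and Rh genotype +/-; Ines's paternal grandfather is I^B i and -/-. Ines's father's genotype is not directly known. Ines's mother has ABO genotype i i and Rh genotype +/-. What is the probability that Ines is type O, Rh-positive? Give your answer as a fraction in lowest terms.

Ines's father's ABO genotype from i i × I^B i: 1/2 I^B i, 1/2 i i.
Crossing each possibility with the mother i i and summing P(type O): 1/2·1/2 + 1/2·1 = 3/4.
Similarly for Rh via the father's Rh distribution: P(Rh+) = 5/8.
Independent loci: 3/4 × 5/8 = 15/32.

15/32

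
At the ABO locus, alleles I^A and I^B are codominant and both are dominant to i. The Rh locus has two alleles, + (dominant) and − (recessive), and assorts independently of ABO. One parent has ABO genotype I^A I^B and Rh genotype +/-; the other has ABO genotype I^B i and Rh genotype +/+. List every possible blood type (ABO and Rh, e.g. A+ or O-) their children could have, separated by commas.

Gametes from I^A I^B × I^B i give offspring ABO genotypes I^A I^B, I^A i, I^B I^B, I^B i, i.e. phenotypes A, B, AB.
Rh cross +/- × +/+ → phenotypes Rh+.
Combining independently: A+, B+, AB+.

A+, B+, AB+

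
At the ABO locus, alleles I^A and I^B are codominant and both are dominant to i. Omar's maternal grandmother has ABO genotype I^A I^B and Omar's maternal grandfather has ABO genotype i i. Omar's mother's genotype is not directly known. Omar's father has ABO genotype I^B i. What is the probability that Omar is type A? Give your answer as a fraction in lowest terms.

Omar's mother's ABO genotype from I^A I^B × i i: 1/2 I^A i, 1/2 I^B i.
Crossing each possibility with the father I^B i and summing P(type A): 1/2·1/4 + 1/2·0 = 1/8.

1/8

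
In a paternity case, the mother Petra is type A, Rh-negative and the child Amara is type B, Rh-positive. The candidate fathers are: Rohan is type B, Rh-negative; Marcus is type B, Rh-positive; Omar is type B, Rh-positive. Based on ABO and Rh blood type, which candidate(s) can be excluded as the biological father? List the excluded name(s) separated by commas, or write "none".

Rohan

A candidate is excluded only if no genotype consistent with his phenotype could produce a type B, Rh-positive child with a type A, Rh-negative mother.
Rohan (type B, Rh-): no genotype consistent with that phenotype can produce a type-B Rh+ child with a type-A mother.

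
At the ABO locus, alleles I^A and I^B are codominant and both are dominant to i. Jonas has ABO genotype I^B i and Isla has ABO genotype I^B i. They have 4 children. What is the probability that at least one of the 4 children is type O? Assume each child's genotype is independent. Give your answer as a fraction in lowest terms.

ABO cross I^B i × I^B i → 1/4 O, 3/4 B.
So P(type O) = 1/4 per child.
P(none) = (3/4)^4 = 81/256; P(at least one) = 1 − 81/256 = 175/256.

175/256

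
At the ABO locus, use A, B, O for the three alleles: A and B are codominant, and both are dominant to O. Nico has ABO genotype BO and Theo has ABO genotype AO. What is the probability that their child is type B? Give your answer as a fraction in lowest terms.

1/4

ABO cross BO × AO → offspring phenotypes: 1/4 O, 1/4 A, 1/4 B, 1/4 AB.
So P(type B) = 1/4.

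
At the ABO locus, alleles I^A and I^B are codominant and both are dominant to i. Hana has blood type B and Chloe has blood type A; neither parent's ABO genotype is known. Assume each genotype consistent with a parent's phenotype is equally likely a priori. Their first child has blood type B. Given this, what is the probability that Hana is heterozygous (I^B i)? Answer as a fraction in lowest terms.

Possible genotypes: Hana ∈ {I^B I^B, I^B i}; Chloe ∈ {I^A I^A, I^A i}.
Weight each parental genotype pair by prior × P(type-B child):
  I^B I^B × I^A i: posterior weight 2/3.
  I^B i × I^A i: posterior weight 1/3.
Sum the posterior weight over pairs where Hana is I^B i: 1/3.

1/3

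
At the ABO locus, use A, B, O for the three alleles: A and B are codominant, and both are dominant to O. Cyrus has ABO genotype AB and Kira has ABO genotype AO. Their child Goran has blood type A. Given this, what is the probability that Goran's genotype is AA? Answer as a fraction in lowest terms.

1/2

Cross AB × AO → 1/4 AA, 1/4 AB, 1/4 AO, 1/4 BO.
Type-A genotypes among offspring: AA (1/4), AO (1/4); total 1/2.
P(AA | type A) = (1/4) / (1/2) = 1/2.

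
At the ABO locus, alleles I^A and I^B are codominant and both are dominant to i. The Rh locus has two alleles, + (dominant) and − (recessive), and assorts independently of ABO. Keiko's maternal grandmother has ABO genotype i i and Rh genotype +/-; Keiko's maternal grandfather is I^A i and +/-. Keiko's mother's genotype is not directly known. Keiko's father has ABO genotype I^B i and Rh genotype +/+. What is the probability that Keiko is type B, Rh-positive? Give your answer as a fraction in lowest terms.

3/8

Keiko's mother's ABO genotype from i i × I^A i: 1/2 I^A i, 1/2 i i.
Crossing each possibility with the father I^B i and summing P(type B): 1/2·1/4 + 1/2·1/2 = 3/8.
Similarly for Rh via the mother's Rh distribution: P(Rh+) = 1.
Independent loci: 3/8 × 1 = 3/8.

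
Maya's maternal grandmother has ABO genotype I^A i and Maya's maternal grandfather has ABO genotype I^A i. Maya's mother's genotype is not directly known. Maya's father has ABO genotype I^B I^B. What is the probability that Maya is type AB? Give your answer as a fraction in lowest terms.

1/2

Maya's mother's ABO genotype from I^A i × I^A i: 1/4 I^A I^A, 1/2 I^A i, 1/4 i i.
Crossing each possibility with the father I^B I^B and summing P(type AB): 1/4·1 + 1/2·1/2 + 1/4·0 = 1/2.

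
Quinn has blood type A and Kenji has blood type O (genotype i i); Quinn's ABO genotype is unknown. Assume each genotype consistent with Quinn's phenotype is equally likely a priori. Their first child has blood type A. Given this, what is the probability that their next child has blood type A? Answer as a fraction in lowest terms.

Possible genotypes: Quinn ∈ {I^A I^A, I^A i}; Kenji ∈ {i i}.
Weight each parental genotype pair by prior × P(type-A child):
  I^A I^A × i i: posterior weight 2/3; P(next child type A) = 1.
  I^A i × i i: posterior weight 1/3; P(next child type A) = 1/2.
Weighted sum = 5/6.

5/6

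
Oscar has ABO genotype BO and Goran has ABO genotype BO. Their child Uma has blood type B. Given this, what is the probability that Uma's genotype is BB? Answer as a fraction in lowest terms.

Cross BO × BO → 1/4 BB, 1/2 BO, 1/4 OO.
Type-B genotypes among offspring: BB (1/4), BO (1/2); total 3/4.
P(BB | type B) = (1/4) / (3/4) = 1/3.

1/3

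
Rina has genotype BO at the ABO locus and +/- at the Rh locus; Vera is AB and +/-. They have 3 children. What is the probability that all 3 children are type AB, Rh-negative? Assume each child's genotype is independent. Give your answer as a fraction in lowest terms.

ABO cross BO × AB → 1/4 A, 1/2 B, 1/4 AB.
Rh cross +/- × +/- → 3/4 Rh+, 1/4 Rh-; so P(type AB, Rh-negative) = 1/4 × 1/4 = 1/16 per child.
All 3 independent: (1/16)^3 = 1/4096.

1/4096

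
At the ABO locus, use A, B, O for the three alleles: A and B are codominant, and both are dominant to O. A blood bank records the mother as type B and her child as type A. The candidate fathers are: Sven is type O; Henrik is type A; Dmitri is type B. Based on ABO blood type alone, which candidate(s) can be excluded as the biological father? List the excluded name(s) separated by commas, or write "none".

Sven, Dmitri

A candidate is excluded only if no genotype consistent with his phenotype could produce a type A child with a type B mother.
Sven (type O): no genotype consistent with that phenotype can produce a type-A child with a type-B mother.
Dmitri (type B): no genotype consistent with that phenotype can produce a type-A child with a type-B mother.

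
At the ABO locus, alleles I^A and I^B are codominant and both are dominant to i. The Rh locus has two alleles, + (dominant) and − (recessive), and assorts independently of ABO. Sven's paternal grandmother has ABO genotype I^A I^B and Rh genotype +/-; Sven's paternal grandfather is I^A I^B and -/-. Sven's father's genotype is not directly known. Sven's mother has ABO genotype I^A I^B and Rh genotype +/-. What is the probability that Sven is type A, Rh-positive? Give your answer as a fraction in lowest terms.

Sven's father's ABO genotype from I^A I^B × I^A I^B: 1/4 I^A I^A, 1/2 I^A I^B, 1/4 I^B I^B.
Crossing each possibility with the mother I^A I^B and summing P(type A): 1/4·1/2 + 1/2·1/4 + 1/4·0 = 1/4.
Similarly for Rh via the father's Rh distribution: P(Rh+) = 5/8.
Independent loci: 1/4 × 5/8 = 5/32.

5/32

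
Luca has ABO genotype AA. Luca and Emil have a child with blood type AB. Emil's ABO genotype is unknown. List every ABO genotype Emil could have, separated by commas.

AB, BB, BO

For each candidate genotype of Emil, check whether crossing it with AA can produce every observed child phenotype.
  AA → possible child types {A} ✗
  AB → possible child types {A, AB} ✓
  AO → possible child types {A} ✗
  BB → possible child types {AB} ✓
  BO → possible child types {A, AB} ✓
  OO → possible child types {A} ✗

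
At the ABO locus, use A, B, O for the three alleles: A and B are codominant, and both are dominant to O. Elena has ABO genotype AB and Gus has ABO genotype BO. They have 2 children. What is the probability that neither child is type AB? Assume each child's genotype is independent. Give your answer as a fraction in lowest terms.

ABO cross AB × BO → 1/4 A, 1/2 B, 1/4 AB.
So P(type AB) = 1/4 per child.
P(not type AB) = 3/4 for one child; (3/4)^2 = 9/16.

9/16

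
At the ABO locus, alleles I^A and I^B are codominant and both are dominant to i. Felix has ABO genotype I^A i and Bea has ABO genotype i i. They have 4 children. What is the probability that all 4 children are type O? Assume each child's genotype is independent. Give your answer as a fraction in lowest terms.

1/16

ABO cross I^A i × i i → 1/2 O, 1/2 A.
So P(type O) = 1/2 per child.
All 4 independent: (1/2)^4 = 1/16.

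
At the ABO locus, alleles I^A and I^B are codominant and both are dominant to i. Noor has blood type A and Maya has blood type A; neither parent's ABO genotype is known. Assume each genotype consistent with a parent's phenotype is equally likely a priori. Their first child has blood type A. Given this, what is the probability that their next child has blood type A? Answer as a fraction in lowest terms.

Possible genotypes: Noor ∈ {I^A I^A, I^A i}; Maya ∈ {I^A I^A, I^A i}.
Weight each parental genotype pair by prior × P(type-A child):
  I^A I^A × I^A I^A: posterior weight 4/15; P(next child type A) = 1.
  I^A I^A × I^A i: posterior weight 4/15; P(next child type A) = 1.
  I^A i × I^A I^A: posterior weight 4/15; P(next child type A) = 1.
  I^A i × I^A i: posterior weight 1/5; P(next child type A) = 3/4.
Weighted sum = 19/20.

19/20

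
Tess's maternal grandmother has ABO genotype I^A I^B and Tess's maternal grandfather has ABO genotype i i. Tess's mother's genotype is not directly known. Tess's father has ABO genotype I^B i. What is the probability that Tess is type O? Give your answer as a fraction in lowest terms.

1/4

Tess's mother's ABO genotype from I^A I^B × i i: 1/2 I^A i, 1/2 I^B i.
Crossing each possibility with the father I^B i and summing P(type O): 1/2·1/4 + 1/2·1/4 = 1/4.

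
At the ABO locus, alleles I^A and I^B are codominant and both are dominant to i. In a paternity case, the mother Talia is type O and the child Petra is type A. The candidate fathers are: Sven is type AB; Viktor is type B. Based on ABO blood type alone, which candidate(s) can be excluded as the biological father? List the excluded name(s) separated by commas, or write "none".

A candidate is excluded only if no genotype consistent with his phenotype could produce a type A child with a type O mother.
Viktor (type B): no genotype consistent with that phenotype can produce a type-A child with a type-O mother.

Viktor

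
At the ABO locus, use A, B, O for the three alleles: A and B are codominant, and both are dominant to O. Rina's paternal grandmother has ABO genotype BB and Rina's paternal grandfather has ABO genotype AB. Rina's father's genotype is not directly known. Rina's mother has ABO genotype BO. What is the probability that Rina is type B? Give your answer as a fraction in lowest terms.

3/4

Rina's father's ABO genotype from BB × AB: 1/2 AB, 1/2 BB.
Crossing each possibility with the mother BO and summing P(type B): 1/2·1/2 + 1/2·1 = 3/4.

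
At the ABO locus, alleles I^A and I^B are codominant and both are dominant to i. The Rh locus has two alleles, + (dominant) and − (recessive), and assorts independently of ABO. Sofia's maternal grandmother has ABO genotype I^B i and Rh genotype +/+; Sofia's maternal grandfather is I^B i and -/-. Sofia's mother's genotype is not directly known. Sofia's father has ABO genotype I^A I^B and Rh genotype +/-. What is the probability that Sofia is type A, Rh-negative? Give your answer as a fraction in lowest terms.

Sofia's mother's ABO genotype from I^B i × I^B i: 1/4 I^B I^B, 1/2 I^B i, 1/4 i i.
Crossing each possibility with the father I^A I^B and summing P(type A): 1/4·0 + 1/2·1/4 + 1/4·1/2 = 1/4.
Similarly for Rh via the mother's Rh distribution: P(Rh-) = 1/4.
Independent loci: 1/4 × 1/4 = 1/16.

1/16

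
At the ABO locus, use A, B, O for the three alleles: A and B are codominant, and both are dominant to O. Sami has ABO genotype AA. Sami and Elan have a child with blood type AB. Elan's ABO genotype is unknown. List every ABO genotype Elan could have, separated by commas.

For each candidate genotype of Elan, check whether crossing it with AA can produce every observed child phenotype.
  AA → possible child types {A} ✗
  AB → possible child types {A, AB} ✓
  AO → possible child types {A} ✗
  BB → possible child types {AB} ✓
  BO → possible child types {A, AB} ✓
  OO → possible child types {A} ✗

AB, BB, BO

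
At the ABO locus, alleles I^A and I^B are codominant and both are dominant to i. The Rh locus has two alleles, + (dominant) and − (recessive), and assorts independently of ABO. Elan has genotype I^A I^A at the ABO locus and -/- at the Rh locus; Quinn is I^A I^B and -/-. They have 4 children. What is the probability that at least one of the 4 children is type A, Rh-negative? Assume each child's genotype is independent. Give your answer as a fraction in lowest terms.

15/16

ABO cross I^A I^A × I^A I^B → 1/2 A, 1/2 AB.
Rh cross -/- × -/- → 1 Rh-; so P(type A, Rh-negative) = 1/2 × 1 = 1/2 per child.
P(none) = (1/2)^4 = 1/16; P(at least one) = 1 − 1/16 = 15/16.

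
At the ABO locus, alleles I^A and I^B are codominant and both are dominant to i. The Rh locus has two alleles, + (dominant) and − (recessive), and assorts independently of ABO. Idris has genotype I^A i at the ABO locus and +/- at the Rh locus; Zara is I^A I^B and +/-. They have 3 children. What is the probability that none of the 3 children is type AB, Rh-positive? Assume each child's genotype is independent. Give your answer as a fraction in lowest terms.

ABO cross I^A i × I^A I^B → 1/2 A, 1/4 B, 1/4 AB.
Rh cross +/- × +/- → 3/4 Rh+, 1/4 Rh-; so P(type AB, Rh-positive) = 1/4 × 3/4 = 3/16 per child.
P(not type AB, Rh-positive) = 13/16 for one child; (13/16)^3 = 2197/4096.

2197/4096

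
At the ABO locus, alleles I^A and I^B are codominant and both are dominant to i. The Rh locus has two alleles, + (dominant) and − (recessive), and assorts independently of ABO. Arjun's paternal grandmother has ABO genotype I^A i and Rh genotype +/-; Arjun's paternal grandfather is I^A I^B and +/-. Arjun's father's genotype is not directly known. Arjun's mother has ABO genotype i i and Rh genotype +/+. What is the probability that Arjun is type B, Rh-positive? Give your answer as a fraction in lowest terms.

Arjun's father's ABO genotype from I^A i × I^A I^B: 1/4 I^A I^A, 1/4 I^A I^B, 1/4 I^A i, 1/4 I^B i.
Crossing each possibility with the mother i i and summing P(type B): 1/4·0 + 1/4·1/2 + 1/4·0 + 1/4·1/2 = 1/4.
Similarly for Rh via the father's Rh distribution: P(Rh+) = 1.
Independent loci: 1/4 × 1 = 1/4.

1/4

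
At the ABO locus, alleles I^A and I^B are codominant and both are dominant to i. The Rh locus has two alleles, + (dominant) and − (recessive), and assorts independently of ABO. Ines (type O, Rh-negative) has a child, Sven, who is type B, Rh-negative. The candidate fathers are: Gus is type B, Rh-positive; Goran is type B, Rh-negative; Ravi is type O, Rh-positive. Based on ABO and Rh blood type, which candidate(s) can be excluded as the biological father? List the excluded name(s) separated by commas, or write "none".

A candidate is excluded only if no genotype consistent with his phenotype could produce a type B, Rh-negative child with a type O, Rh-negative mother.
Ravi (type O, Rh+): no genotype consistent with that phenotype can produce a type-B Rh- child with a type-O mother.

Ravi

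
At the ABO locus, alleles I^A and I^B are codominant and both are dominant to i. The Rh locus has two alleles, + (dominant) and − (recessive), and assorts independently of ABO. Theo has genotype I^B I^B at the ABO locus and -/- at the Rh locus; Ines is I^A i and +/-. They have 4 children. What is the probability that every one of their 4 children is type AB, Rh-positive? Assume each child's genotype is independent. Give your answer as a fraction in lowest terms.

1/256

ABO cross I^B I^B × I^A i → 1/2 B, 1/2 AB.
Rh cross -/- × +/- → 1/2 Rh+, 1/2 Rh-; so P(type AB, Rh-positive) = 1/2 × 1/2 = 1/4 per child.
All 4 independent: (1/4)^4 = 1/256.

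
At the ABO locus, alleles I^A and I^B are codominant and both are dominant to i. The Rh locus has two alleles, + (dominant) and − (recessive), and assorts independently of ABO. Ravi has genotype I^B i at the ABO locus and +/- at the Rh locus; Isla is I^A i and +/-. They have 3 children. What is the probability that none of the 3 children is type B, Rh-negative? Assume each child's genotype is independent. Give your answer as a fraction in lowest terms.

3375/4096

ABO cross I^B i × I^A i → 1/4 O, 1/4 A, 1/4 B, 1/4 AB.
Rh cross +/- × +/- → 3/4 Rh+, 1/4 Rh-; so P(type B, Rh-negative) = 1/4 × 1/4 = 1/16 per child.
P(not type B, Rh-negative) = 15/16 for one child; (15/16)^3 = 3375/4096.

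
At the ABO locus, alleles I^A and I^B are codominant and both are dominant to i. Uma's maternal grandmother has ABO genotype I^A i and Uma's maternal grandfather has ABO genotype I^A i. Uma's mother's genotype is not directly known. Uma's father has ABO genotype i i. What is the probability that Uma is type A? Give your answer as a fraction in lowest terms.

1/2

Uma's mother's ABO genotype from I^A i × I^A i: 1/4 I^A I^A, 1/2 I^A i, 1/4 i i.
Crossing each possibility with the father i i and summing P(type A): 1/4·1 + 1/2·1/2 + 1/4·0 = 1/2.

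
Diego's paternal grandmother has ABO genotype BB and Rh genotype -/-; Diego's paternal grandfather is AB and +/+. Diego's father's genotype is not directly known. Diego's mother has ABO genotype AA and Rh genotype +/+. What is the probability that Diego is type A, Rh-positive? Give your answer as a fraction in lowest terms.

1/4

Diego's father's ABO genotype from BB × AB: 1/2 AB, 1/2 BB.
Crossing each possibility with the mother AA and summing P(type A): 1/2·1/2 + 1/2·0 = 1/4.
Similarly for Rh via the father's Rh distribution: P(Rh+) = 1.
Independent loci: 1/4 × 1 = 1/4.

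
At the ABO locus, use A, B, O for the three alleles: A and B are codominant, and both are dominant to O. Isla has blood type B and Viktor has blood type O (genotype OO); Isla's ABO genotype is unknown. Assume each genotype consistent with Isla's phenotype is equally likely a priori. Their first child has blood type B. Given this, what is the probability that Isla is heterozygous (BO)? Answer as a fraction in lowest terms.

1/3

Possible genotypes: Isla ∈ {BB, BO}; Viktor ∈ {OO}.
Weight each parental genotype pair by prior × P(type-B child):
  BB × OO: posterior weight 2/3.
  BO × OO: posterior weight 1/3.
Sum the posterior weight over pairs where Isla is BO: 1/3.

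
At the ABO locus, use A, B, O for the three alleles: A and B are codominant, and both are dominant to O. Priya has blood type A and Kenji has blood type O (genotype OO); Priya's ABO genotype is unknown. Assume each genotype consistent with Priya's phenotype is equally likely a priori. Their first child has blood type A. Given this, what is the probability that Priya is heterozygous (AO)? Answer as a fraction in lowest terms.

1/3

Possible genotypes: Priya ∈ {AA, AO}; Kenji ∈ {OO}.
Weight each parental genotype pair by prior × P(type-A child):
  AA × OO: posterior weight 2/3.
  AO × OO: posterior weight 1/3.
Sum the posterior weight over pairs where Priya is AO: 1/3.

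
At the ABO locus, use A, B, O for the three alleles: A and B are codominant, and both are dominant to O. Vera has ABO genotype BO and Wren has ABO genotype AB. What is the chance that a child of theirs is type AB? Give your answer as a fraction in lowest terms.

1/4

ABO cross BO × AB → offspring phenotypes: 1/4 A, 1/2 B, 1/4 AB.
So P(type AB) = 1/4.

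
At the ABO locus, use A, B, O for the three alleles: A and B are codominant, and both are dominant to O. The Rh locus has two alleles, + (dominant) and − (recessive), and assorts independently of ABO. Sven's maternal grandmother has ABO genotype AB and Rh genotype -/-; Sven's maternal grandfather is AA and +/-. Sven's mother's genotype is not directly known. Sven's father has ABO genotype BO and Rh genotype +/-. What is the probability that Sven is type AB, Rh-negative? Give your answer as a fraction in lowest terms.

9/64

Sven's mother's ABO genotype from AB × AA: 1/2 AA, 1/2 AB.
Crossing each possibility with the father BO and summing P(type AB): 1/2·1/2 + 1/2·1/4 = 3/8.
Similarly for Rh via the mother's Rh distribution: P(Rh-) = 3/8.
Independent loci: 3/8 × 3/8 = 9/64.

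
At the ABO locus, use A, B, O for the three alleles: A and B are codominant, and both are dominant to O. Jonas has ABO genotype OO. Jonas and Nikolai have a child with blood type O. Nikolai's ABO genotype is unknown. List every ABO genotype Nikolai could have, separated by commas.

AO, BO, OO

For each candidate genotype of Nikolai, check whether crossing it with OO can produce every observed child phenotype.
  AA → possible child types {A} ✗
  AB → possible child types {A, B} ✗
  AO → possible child types {O, A} ✓
  BB → possible child types {B} ✗
  BO → possible child types {O, B} ✓
  OO → possible child types {O} ✓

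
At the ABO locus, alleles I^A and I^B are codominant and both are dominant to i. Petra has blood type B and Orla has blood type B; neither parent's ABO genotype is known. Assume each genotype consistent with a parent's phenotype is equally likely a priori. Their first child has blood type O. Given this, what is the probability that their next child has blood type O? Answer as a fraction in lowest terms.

Possible genotypes: Petra ∈ {I^B I^B, I^B i}; Orla ∈ {I^B I^B, I^B i}.
Weight each parental genotype pair by prior × P(type-O child):
  I^B i × I^B i: posterior weight 1; P(next child type O) = 1/4.
Weighted sum = 1/4.

1/4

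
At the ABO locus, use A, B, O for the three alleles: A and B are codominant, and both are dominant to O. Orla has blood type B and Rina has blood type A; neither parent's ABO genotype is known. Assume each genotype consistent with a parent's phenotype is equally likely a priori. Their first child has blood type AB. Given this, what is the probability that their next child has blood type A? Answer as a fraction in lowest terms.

5/36

Possible genotypes: Orla ∈ {BB, BO}; Rina ∈ {AA, AO}.
Weight each parental genotype pair by prior × P(type-AB child):
  BB × AA: posterior weight 4/9; P(next child type A) = 0.
  BB × AO: posterior weight 2/9; P(next child type A) = 0.
  BO × AA: posterior weight 2/9; P(next child type A) = 1/2.
  BO × AO: posterior weight 1/9; P(next child type A) = 1/4.
Weighted sum = 5/36.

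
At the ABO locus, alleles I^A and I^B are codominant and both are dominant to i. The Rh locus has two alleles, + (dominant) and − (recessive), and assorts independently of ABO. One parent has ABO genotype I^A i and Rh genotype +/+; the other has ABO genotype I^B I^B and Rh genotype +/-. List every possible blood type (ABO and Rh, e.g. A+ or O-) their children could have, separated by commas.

B+, AB+

Gametes from I^A i × I^B I^B give offspring ABO genotypes I^A I^B, I^B i, i.e. phenotypes B, AB.
Rh cross +/+ × +/- → phenotypes Rh+.
Combining independently: B+, AB+.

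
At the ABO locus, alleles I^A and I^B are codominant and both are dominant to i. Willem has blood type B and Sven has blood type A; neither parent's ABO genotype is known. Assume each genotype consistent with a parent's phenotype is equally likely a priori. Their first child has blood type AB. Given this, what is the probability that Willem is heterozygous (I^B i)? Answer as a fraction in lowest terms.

Possible genotypes: Willem ∈ {I^B I^B, I^B i}; Sven ∈ {I^A I^A, I^A i}.
Weight each parental genotype pair by prior × P(type-AB child):
  I^B I^B × I^A I^A: posterior weight 4/9.
  I^B I^B × I^A i: posterior weight 2/9.
  I^B i × I^A I^A: posterior weight 2/9.
  I^B i × I^A i: posterior weight 1/9.
Sum the posterior weight over pairs where Willem is I^B i: 1/3.

1/3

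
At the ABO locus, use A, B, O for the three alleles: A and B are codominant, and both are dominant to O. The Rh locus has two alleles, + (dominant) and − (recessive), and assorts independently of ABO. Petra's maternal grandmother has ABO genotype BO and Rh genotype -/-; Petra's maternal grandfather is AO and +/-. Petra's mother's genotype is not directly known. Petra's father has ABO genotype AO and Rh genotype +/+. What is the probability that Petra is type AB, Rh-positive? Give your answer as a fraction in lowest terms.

1/8

Petra's mother's ABO genotype from BO × AO: 1/4 AB, 1/4 AO, 1/4 BO, 1/4 OO.
Crossing each possibility with the father AO and summing P(type AB): 1/4·1/4 + 1/4·0 + 1/4·1/4 + 1/4·0 = 1/8.
Similarly for Rh via the mother's Rh distribution: P(Rh+) = 1.
Independent loci: 1/8 × 1 = 1/8.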